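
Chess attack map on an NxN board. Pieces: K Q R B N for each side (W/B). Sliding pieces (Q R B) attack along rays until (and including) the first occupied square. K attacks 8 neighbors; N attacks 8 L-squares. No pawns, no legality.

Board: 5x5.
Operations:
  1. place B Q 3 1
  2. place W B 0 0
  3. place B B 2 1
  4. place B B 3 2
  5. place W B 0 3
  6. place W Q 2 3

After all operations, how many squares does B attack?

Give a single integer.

Op 1: place BQ@(3,1)
Op 2: place WB@(0,0)
Op 3: place BB@(2,1)
Op 4: place BB@(3,2)
Op 5: place WB@(0,3)
Op 6: place WQ@(2,3)
Per-piece attacks for B:
  BB@(2,1): attacks (3,2) (3,0) (1,2) (0,3) (1,0) [ray(1,1) blocked at (3,2); ray(-1,1) blocked at (0,3)]
  BQ@(3,1): attacks (3,2) (3,0) (4,1) (2,1) (4,2) (4,0) (2,2) (1,3) (0,4) (2,0) [ray(0,1) blocked at (3,2); ray(-1,0) blocked at (2,1)]
  BB@(3,2): attacks (4,3) (4,1) (2,3) (2,1) [ray(-1,1) blocked at (2,3); ray(-1,-1) blocked at (2,1)]
Union (15 distinct): (0,3) (0,4) (1,0) (1,2) (1,3) (2,0) (2,1) (2,2) (2,3) (3,0) (3,2) (4,0) (4,1) (4,2) (4,3)

Answer: 15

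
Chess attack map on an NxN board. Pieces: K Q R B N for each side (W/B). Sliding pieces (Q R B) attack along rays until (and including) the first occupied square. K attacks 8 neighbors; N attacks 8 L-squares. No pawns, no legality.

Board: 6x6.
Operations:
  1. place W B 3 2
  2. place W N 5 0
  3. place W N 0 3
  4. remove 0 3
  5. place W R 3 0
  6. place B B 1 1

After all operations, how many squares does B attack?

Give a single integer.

Op 1: place WB@(3,2)
Op 2: place WN@(5,0)
Op 3: place WN@(0,3)
Op 4: remove (0,3)
Op 5: place WR@(3,0)
Op 6: place BB@(1,1)
Per-piece attacks for B:
  BB@(1,1): attacks (2,2) (3,3) (4,4) (5,5) (2,0) (0,2) (0,0)
Union (7 distinct): (0,0) (0,2) (2,0) (2,2) (3,3) (4,4) (5,5)

Answer: 7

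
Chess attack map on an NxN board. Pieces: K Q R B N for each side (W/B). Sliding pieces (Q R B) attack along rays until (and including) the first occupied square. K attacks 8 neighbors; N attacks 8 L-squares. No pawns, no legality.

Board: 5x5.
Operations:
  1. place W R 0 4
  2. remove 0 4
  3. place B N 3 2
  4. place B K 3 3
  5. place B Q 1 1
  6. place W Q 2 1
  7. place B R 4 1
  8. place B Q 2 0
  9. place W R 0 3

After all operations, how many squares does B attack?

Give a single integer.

Answer: 22

Derivation:
Op 1: place WR@(0,4)
Op 2: remove (0,4)
Op 3: place BN@(3,2)
Op 4: place BK@(3,3)
Op 5: place BQ@(1,1)
Op 6: place WQ@(2,1)
Op 7: place BR@(4,1)
Op 8: place BQ@(2,0)
Op 9: place WR@(0,3)
Per-piece attacks for B:
  BQ@(1,1): attacks (1,2) (1,3) (1,4) (1,0) (2,1) (0,1) (2,2) (3,3) (2,0) (0,2) (0,0) [ray(1,0) blocked at (2,1); ray(1,1) blocked at (3,3); ray(1,-1) blocked at (2,0)]
  BQ@(2,0): attacks (2,1) (3,0) (4,0) (1,0) (0,0) (3,1) (4,2) (1,1) [ray(0,1) blocked at (2,1); ray(-1,1) blocked at (1,1)]
  BN@(3,2): attacks (4,4) (2,4) (1,3) (4,0) (2,0) (1,1)
  BK@(3,3): attacks (3,4) (3,2) (4,3) (2,3) (4,4) (4,2) (2,4) (2,2)
  BR@(4,1): attacks (4,2) (4,3) (4,4) (4,0) (3,1) (2,1) [ray(-1,0) blocked at (2,1)]
Union (22 distinct): (0,0) (0,1) (0,2) (1,0) (1,1) (1,2) (1,3) (1,4) (2,0) (2,1) (2,2) (2,3) (2,4) (3,0) (3,1) (3,2) (3,3) (3,4) (4,0) (4,2) (4,3) (4,4)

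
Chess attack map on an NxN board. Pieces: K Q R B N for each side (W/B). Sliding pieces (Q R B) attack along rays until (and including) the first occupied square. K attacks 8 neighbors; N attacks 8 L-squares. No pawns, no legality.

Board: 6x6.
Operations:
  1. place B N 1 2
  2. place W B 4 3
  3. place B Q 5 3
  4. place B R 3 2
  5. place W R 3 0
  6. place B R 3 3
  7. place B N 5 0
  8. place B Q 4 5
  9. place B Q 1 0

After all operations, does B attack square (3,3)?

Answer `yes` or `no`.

Op 1: place BN@(1,2)
Op 2: place WB@(4,3)
Op 3: place BQ@(5,3)
Op 4: place BR@(3,2)
Op 5: place WR@(3,0)
Op 6: place BR@(3,3)
Op 7: place BN@(5,0)
Op 8: place BQ@(4,5)
Op 9: place BQ@(1,0)
Per-piece attacks for B:
  BQ@(1,0): attacks (1,1) (1,2) (2,0) (3,0) (0,0) (2,1) (3,2) (0,1) [ray(0,1) blocked at (1,2); ray(1,0) blocked at (3,0); ray(1,1) blocked at (3,2)]
  BN@(1,2): attacks (2,4) (3,3) (0,4) (2,0) (3,1) (0,0)
  BR@(3,2): attacks (3,3) (3,1) (3,0) (4,2) (5,2) (2,2) (1,2) [ray(0,1) blocked at (3,3); ray(0,-1) blocked at (3,0); ray(-1,0) blocked at (1,2)]
  BR@(3,3): attacks (3,4) (3,5) (3,2) (4,3) (2,3) (1,3) (0,3) [ray(0,-1) blocked at (3,2); ray(1,0) blocked at (4,3)]
  BQ@(4,5): attacks (4,4) (4,3) (5,5) (3,5) (2,5) (1,5) (0,5) (5,4) (3,4) (2,3) (1,2) [ray(0,-1) blocked at (4,3); ray(-1,-1) blocked at (1,2)]
  BN@(5,0): attacks (4,2) (3,1)
  BQ@(5,3): attacks (5,4) (5,5) (5,2) (5,1) (5,0) (4,3) (4,4) (3,5) (4,2) (3,1) (2,0) [ray(0,-1) blocked at (5,0); ray(-1,0) blocked at (4,3)]
B attacks (3,3): yes

Answer: yes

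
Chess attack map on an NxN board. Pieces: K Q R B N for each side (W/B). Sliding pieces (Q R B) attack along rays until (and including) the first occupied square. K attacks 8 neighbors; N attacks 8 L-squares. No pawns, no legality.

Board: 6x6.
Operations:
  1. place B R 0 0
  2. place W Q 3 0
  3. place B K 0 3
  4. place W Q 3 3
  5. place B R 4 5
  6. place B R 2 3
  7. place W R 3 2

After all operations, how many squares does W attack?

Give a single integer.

Op 1: place BR@(0,0)
Op 2: place WQ@(3,0)
Op 3: place BK@(0,3)
Op 4: place WQ@(3,3)
Op 5: place BR@(4,5)
Op 6: place BR@(2,3)
Op 7: place WR@(3,2)
Per-piece attacks for W:
  WQ@(3,0): attacks (3,1) (3,2) (4,0) (5,0) (2,0) (1,0) (0,0) (4,1) (5,2) (2,1) (1,2) (0,3) [ray(0,1) blocked at (3,2); ray(-1,0) blocked at (0,0); ray(-1,1) blocked at (0,3)]
  WR@(3,2): attacks (3,3) (3,1) (3,0) (4,2) (5,2) (2,2) (1,2) (0,2) [ray(0,1) blocked at (3,3); ray(0,-1) blocked at (3,0)]
  WQ@(3,3): attacks (3,4) (3,5) (3,2) (4,3) (5,3) (2,3) (4,4) (5,5) (4,2) (5,1) (2,4) (1,5) (2,2) (1,1) (0,0) [ray(0,-1) blocked at (3,2); ray(-1,0) blocked at (2,3); ray(-1,-1) blocked at (0,0)]
Union (28 distinct): (0,0) (0,2) (0,3) (1,0) (1,1) (1,2) (1,5) (2,0) (2,1) (2,2) (2,3) (2,4) (3,0) (3,1) (3,2) (3,3) (3,4) (3,5) (4,0) (4,1) (4,2) (4,3) (4,4) (5,0) (5,1) (5,2) (5,3) (5,5)

Answer: 28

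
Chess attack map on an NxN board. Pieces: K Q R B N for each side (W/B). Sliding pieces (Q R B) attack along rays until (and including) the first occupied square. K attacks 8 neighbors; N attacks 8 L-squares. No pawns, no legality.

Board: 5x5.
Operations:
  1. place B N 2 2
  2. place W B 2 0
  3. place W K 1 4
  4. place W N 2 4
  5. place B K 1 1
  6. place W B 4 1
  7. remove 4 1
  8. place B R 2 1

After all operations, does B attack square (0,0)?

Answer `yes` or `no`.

Answer: yes

Derivation:
Op 1: place BN@(2,2)
Op 2: place WB@(2,0)
Op 3: place WK@(1,4)
Op 4: place WN@(2,4)
Op 5: place BK@(1,1)
Op 6: place WB@(4,1)
Op 7: remove (4,1)
Op 8: place BR@(2,1)
Per-piece attacks for B:
  BK@(1,1): attacks (1,2) (1,0) (2,1) (0,1) (2,2) (2,0) (0,2) (0,0)
  BR@(2,1): attacks (2,2) (2,0) (3,1) (4,1) (1,1) [ray(0,1) blocked at (2,2); ray(0,-1) blocked at (2,0); ray(-1,0) blocked at (1,1)]
  BN@(2,2): attacks (3,4) (4,3) (1,4) (0,3) (3,0) (4,1) (1,0) (0,1)
B attacks (0,0): yes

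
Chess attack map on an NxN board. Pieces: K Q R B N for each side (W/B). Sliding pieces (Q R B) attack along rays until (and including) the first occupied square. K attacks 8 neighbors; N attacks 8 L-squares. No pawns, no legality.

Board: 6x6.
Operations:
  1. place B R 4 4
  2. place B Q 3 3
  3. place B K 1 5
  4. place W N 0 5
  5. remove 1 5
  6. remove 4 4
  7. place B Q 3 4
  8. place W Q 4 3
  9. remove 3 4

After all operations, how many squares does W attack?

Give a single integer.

Answer: 16

Derivation:
Op 1: place BR@(4,4)
Op 2: place BQ@(3,3)
Op 3: place BK@(1,5)
Op 4: place WN@(0,5)
Op 5: remove (1,5)
Op 6: remove (4,4)
Op 7: place BQ@(3,4)
Op 8: place WQ@(4,3)
Op 9: remove (3,4)
Per-piece attacks for W:
  WN@(0,5): attacks (1,3) (2,4)
  WQ@(4,3): attacks (4,4) (4,5) (4,2) (4,1) (4,0) (5,3) (3,3) (5,4) (5,2) (3,4) (2,5) (3,2) (2,1) (1,0) [ray(-1,0) blocked at (3,3)]
Union (16 distinct): (1,0) (1,3) (2,1) (2,4) (2,5) (3,2) (3,3) (3,4) (4,0) (4,1) (4,2) (4,4) (4,5) (5,2) (5,3) (5,4)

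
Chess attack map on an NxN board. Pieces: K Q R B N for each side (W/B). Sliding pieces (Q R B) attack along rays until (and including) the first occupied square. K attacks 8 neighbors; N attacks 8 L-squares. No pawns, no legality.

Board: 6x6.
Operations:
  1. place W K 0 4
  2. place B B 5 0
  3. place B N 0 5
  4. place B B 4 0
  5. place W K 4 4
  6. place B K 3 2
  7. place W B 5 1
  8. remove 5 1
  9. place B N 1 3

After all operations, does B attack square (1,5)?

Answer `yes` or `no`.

Op 1: place WK@(0,4)
Op 2: place BB@(5,0)
Op 3: place BN@(0,5)
Op 4: place BB@(4,0)
Op 5: place WK@(4,4)
Op 6: place BK@(3,2)
Op 7: place WB@(5,1)
Op 8: remove (5,1)
Op 9: place BN@(1,3)
Per-piece attacks for B:
  BN@(0,5): attacks (1,3) (2,4)
  BN@(1,3): attacks (2,5) (3,4) (0,5) (2,1) (3,2) (0,1)
  BK@(3,2): attacks (3,3) (3,1) (4,2) (2,2) (4,3) (4,1) (2,3) (2,1)
  BB@(4,0): attacks (5,1) (3,1) (2,2) (1,3) [ray(-1,1) blocked at (1,3)]
  BB@(5,0): attacks (4,1) (3,2) [ray(-1,1) blocked at (3,2)]
B attacks (1,5): no

Answer: no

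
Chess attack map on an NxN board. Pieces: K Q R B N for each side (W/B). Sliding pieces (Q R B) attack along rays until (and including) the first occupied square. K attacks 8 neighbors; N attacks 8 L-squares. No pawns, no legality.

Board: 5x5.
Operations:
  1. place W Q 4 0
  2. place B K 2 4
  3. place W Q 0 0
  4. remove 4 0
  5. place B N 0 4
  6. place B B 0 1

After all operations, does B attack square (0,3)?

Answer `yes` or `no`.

Op 1: place WQ@(4,0)
Op 2: place BK@(2,4)
Op 3: place WQ@(0,0)
Op 4: remove (4,0)
Op 5: place BN@(0,4)
Op 6: place BB@(0,1)
Per-piece attacks for B:
  BB@(0,1): attacks (1,2) (2,3) (3,4) (1,0)
  BN@(0,4): attacks (1,2) (2,3)
  BK@(2,4): attacks (2,3) (3,4) (1,4) (3,3) (1,3)
B attacks (0,3): no

Answer: no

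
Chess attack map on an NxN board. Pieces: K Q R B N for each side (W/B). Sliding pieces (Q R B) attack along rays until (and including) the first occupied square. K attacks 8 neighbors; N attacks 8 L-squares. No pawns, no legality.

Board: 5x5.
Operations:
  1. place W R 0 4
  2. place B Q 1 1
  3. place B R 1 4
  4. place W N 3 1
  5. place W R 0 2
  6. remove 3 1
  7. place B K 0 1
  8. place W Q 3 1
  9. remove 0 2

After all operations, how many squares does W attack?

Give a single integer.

Answer: 17

Derivation:
Op 1: place WR@(0,4)
Op 2: place BQ@(1,1)
Op 3: place BR@(1,4)
Op 4: place WN@(3,1)
Op 5: place WR@(0,2)
Op 6: remove (3,1)
Op 7: place BK@(0,1)
Op 8: place WQ@(3,1)
Op 9: remove (0,2)
Per-piece attacks for W:
  WR@(0,4): attacks (0,3) (0,2) (0,1) (1,4) [ray(0,-1) blocked at (0,1); ray(1,0) blocked at (1,4)]
  WQ@(3,1): attacks (3,2) (3,3) (3,4) (3,0) (4,1) (2,1) (1,1) (4,2) (4,0) (2,2) (1,3) (0,4) (2,0) [ray(-1,0) blocked at (1,1); ray(-1,1) blocked at (0,4)]
Union (17 distinct): (0,1) (0,2) (0,3) (0,4) (1,1) (1,3) (1,4) (2,0) (2,1) (2,2) (3,0) (3,2) (3,3) (3,4) (4,0) (4,1) (4,2)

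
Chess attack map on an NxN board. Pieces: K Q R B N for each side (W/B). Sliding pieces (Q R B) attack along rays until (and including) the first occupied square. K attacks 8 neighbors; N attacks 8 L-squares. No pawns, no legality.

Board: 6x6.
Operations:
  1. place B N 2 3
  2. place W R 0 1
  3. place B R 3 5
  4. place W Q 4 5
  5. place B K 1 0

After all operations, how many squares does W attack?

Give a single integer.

Answer: 19

Derivation:
Op 1: place BN@(2,3)
Op 2: place WR@(0,1)
Op 3: place BR@(3,5)
Op 4: place WQ@(4,5)
Op 5: place BK@(1,0)
Per-piece attacks for W:
  WR@(0,1): attacks (0,2) (0,3) (0,4) (0,5) (0,0) (1,1) (2,1) (3,1) (4,1) (5,1)
  WQ@(4,5): attacks (4,4) (4,3) (4,2) (4,1) (4,0) (5,5) (3,5) (5,4) (3,4) (2,3) [ray(-1,0) blocked at (3,5); ray(-1,-1) blocked at (2,3)]
Union (19 distinct): (0,0) (0,2) (0,3) (0,4) (0,5) (1,1) (2,1) (2,3) (3,1) (3,4) (3,5) (4,0) (4,1) (4,2) (4,3) (4,4) (5,1) (5,4) (5,5)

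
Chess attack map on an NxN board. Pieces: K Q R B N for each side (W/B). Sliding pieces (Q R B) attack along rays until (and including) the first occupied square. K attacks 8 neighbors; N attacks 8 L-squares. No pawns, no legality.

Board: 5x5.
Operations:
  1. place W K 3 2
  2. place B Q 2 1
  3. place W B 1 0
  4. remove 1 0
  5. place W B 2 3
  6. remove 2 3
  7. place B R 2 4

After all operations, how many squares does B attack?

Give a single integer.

Answer: 18

Derivation:
Op 1: place WK@(3,2)
Op 2: place BQ@(2,1)
Op 3: place WB@(1,0)
Op 4: remove (1,0)
Op 5: place WB@(2,3)
Op 6: remove (2,3)
Op 7: place BR@(2,4)
Per-piece attacks for B:
  BQ@(2,1): attacks (2,2) (2,3) (2,4) (2,0) (3,1) (4,1) (1,1) (0,1) (3,2) (3,0) (1,2) (0,3) (1,0) [ray(0,1) blocked at (2,4); ray(1,1) blocked at (3,2)]
  BR@(2,4): attacks (2,3) (2,2) (2,1) (3,4) (4,4) (1,4) (0,4) [ray(0,-1) blocked at (2,1)]
Union (18 distinct): (0,1) (0,3) (0,4) (1,0) (1,1) (1,2) (1,4) (2,0) (2,1) (2,2) (2,3) (2,4) (3,0) (3,1) (3,2) (3,4) (4,1) (4,4)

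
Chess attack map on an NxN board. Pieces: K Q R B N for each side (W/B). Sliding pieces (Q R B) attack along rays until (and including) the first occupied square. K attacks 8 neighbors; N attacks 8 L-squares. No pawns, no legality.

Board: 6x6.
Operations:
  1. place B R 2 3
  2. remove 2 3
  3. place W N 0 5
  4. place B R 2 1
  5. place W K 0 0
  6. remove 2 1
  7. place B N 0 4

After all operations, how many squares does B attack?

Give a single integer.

Answer: 3

Derivation:
Op 1: place BR@(2,3)
Op 2: remove (2,3)
Op 3: place WN@(0,5)
Op 4: place BR@(2,1)
Op 5: place WK@(0,0)
Op 6: remove (2,1)
Op 7: place BN@(0,4)
Per-piece attacks for B:
  BN@(0,4): attacks (2,5) (1,2) (2,3)
Union (3 distinct): (1,2) (2,3) (2,5)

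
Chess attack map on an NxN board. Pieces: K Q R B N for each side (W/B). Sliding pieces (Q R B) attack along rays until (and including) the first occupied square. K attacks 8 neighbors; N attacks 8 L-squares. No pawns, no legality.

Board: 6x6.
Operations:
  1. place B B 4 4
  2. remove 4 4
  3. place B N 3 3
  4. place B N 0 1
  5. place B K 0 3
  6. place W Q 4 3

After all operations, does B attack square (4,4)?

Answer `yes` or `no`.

Answer: no

Derivation:
Op 1: place BB@(4,4)
Op 2: remove (4,4)
Op 3: place BN@(3,3)
Op 4: place BN@(0,1)
Op 5: place BK@(0,3)
Op 6: place WQ@(4,3)
Per-piece attacks for B:
  BN@(0,1): attacks (1,3) (2,2) (2,0)
  BK@(0,3): attacks (0,4) (0,2) (1,3) (1,4) (1,2)
  BN@(3,3): attacks (4,5) (5,4) (2,5) (1,4) (4,1) (5,2) (2,1) (1,2)
B attacks (4,4): no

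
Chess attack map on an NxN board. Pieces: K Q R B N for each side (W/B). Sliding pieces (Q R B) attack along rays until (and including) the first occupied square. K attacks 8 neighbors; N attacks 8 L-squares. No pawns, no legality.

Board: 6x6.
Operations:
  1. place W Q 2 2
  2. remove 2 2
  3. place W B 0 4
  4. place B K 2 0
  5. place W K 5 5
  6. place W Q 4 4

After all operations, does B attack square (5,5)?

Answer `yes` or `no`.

Answer: no

Derivation:
Op 1: place WQ@(2,2)
Op 2: remove (2,2)
Op 3: place WB@(0,4)
Op 4: place BK@(2,0)
Op 5: place WK@(5,5)
Op 6: place WQ@(4,4)
Per-piece attacks for B:
  BK@(2,0): attacks (2,1) (3,0) (1,0) (3,1) (1,1)
B attacks (5,5): no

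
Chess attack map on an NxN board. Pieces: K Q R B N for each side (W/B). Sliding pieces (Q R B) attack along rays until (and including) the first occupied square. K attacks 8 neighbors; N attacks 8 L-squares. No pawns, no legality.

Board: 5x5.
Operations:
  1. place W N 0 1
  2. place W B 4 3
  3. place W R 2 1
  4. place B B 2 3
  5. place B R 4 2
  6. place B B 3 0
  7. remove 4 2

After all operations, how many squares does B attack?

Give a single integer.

Op 1: place WN@(0,1)
Op 2: place WB@(4,3)
Op 3: place WR@(2,1)
Op 4: place BB@(2,3)
Op 5: place BR@(4,2)
Op 6: place BB@(3,0)
Op 7: remove (4,2)
Per-piece attacks for B:
  BB@(2,3): attacks (3,4) (3,2) (4,1) (1,4) (1,2) (0,1) [ray(-1,-1) blocked at (0,1)]
  BB@(3,0): attacks (4,1) (2,1) [ray(-1,1) blocked at (2,1)]
Union (7 distinct): (0,1) (1,2) (1,4) (2,1) (3,2) (3,4) (4,1)

Answer: 7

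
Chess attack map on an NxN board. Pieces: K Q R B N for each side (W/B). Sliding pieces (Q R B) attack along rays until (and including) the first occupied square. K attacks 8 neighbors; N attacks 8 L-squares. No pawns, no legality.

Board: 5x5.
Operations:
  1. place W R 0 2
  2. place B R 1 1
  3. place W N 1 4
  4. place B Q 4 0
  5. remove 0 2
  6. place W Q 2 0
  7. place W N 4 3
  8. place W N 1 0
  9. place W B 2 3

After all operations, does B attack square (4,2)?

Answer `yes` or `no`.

Op 1: place WR@(0,2)
Op 2: place BR@(1,1)
Op 3: place WN@(1,4)
Op 4: place BQ@(4,0)
Op 5: remove (0,2)
Op 6: place WQ@(2,0)
Op 7: place WN@(4,3)
Op 8: place WN@(1,0)
Op 9: place WB@(2,3)
Per-piece attacks for B:
  BR@(1,1): attacks (1,2) (1,3) (1,4) (1,0) (2,1) (3,1) (4,1) (0,1) [ray(0,1) blocked at (1,4); ray(0,-1) blocked at (1,0)]
  BQ@(4,0): attacks (4,1) (4,2) (4,3) (3,0) (2,0) (3,1) (2,2) (1,3) (0,4) [ray(0,1) blocked at (4,3); ray(-1,0) blocked at (2,0)]
B attacks (4,2): yes

Answer: yes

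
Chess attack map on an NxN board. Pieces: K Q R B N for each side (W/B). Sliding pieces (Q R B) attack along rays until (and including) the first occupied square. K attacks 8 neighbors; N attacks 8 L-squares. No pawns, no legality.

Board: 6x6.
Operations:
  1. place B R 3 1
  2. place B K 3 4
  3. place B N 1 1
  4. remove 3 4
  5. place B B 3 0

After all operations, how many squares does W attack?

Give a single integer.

Op 1: place BR@(3,1)
Op 2: place BK@(3,4)
Op 3: place BN@(1,1)
Op 4: remove (3,4)
Op 5: place BB@(3,0)
Per-piece attacks for W:
Union (0 distinct): (none)

Answer: 0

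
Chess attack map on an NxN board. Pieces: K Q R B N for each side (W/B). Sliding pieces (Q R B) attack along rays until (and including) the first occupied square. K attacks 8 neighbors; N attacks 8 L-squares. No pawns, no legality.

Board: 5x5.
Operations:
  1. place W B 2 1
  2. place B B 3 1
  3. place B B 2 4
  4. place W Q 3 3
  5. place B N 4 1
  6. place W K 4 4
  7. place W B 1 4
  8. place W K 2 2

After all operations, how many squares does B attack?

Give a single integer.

Answer: 7

Derivation:
Op 1: place WB@(2,1)
Op 2: place BB@(3,1)
Op 3: place BB@(2,4)
Op 4: place WQ@(3,3)
Op 5: place BN@(4,1)
Op 6: place WK@(4,4)
Op 7: place WB@(1,4)
Op 8: place WK@(2,2)
Per-piece attacks for B:
  BB@(2,4): attacks (3,3) (1,3) (0,2) [ray(1,-1) blocked at (3,3)]
  BB@(3,1): attacks (4,2) (4,0) (2,2) (2,0) [ray(-1,1) blocked at (2,2)]
  BN@(4,1): attacks (3,3) (2,2) (2,0)
Union (7 distinct): (0,2) (1,3) (2,0) (2,2) (3,3) (4,0) (4,2)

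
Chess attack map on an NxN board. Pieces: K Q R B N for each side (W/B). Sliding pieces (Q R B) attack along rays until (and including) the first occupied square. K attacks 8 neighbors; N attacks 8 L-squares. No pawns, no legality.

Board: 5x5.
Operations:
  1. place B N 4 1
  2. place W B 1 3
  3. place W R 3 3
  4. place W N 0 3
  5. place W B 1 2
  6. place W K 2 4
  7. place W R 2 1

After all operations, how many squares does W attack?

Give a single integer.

Op 1: place BN@(4,1)
Op 2: place WB@(1,3)
Op 3: place WR@(3,3)
Op 4: place WN@(0,3)
Op 5: place WB@(1,2)
Op 6: place WK@(2,4)
Op 7: place WR@(2,1)
Per-piece attacks for W:
  WN@(0,3): attacks (2,4) (1,1) (2,2)
  WB@(1,2): attacks (2,3) (3,4) (2,1) (0,3) (0,1) [ray(1,-1) blocked at (2,1); ray(-1,1) blocked at (0,3)]
  WB@(1,3): attacks (2,4) (2,2) (3,1) (4,0) (0,4) (0,2) [ray(1,1) blocked at (2,4)]
  WR@(2,1): attacks (2,2) (2,3) (2,4) (2,0) (3,1) (4,1) (1,1) (0,1) [ray(0,1) blocked at (2,4); ray(1,0) blocked at (4,1)]
  WK@(2,4): attacks (2,3) (3,4) (1,4) (3,3) (1,3)
  WR@(3,3): attacks (3,4) (3,2) (3,1) (3,0) (4,3) (2,3) (1,3) [ray(-1,0) blocked at (1,3)]
Union (20 distinct): (0,1) (0,2) (0,3) (0,4) (1,1) (1,3) (1,4) (2,0) (2,1) (2,2) (2,3) (2,4) (3,0) (3,1) (3,2) (3,3) (3,4) (4,0) (4,1) (4,3)

Answer: 20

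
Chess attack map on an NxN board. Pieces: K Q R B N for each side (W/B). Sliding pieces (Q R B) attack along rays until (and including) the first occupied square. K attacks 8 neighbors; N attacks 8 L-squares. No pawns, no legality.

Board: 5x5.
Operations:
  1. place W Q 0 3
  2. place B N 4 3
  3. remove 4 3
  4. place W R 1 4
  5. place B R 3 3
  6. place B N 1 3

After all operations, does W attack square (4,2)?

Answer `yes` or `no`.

Answer: no

Derivation:
Op 1: place WQ@(0,3)
Op 2: place BN@(4,3)
Op 3: remove (4,3)
Op 4: place WR@(1,4)
Op 5: place BR@(3,3)
Op 6: place BN@(1,3)
Per-piece attacks for W:
  WQ@(0,3): attacks (0,4) (0,2) (0,1) (0,0) (1,3) (1,4) (1,2) (2,1) (3,0) [ray(1,0) blocked at (1,3); ray(1,1) blocked at (1,4)]
  WR@(1,4): attacks (1,3) (2,4) (3,4) (4,4) (0,4) [ray(0,-1) blocked at (1,3)]
W attacks (4,2): no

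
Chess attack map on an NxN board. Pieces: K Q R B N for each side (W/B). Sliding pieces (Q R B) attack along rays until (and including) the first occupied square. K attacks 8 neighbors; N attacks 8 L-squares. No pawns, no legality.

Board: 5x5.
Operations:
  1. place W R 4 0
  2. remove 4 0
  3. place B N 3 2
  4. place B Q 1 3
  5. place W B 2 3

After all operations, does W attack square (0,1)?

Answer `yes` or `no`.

Answer: yes

Derivation:
Op 1: place WR@(4,0)
Op 2: remove (4,0)
Op 3: place BN@(3,2)
Op 4: place BQ@(1,3)
Op 5: place WB@(2,3)
Per-piece attacks for W:
  WB@(2,3): attacks (3,4) (3,2) (1,4) (1,2) (0,1) [ray(1,-1) blocked at (3,2)]
W attacks (0,1): yes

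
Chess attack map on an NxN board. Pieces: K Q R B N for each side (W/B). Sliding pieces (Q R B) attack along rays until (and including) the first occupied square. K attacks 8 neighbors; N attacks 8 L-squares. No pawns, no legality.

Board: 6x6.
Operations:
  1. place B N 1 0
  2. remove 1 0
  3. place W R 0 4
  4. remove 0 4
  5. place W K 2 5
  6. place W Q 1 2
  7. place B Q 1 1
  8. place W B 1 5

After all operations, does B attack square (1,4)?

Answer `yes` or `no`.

Answer: no

Derivation:
Op 1: place BN@(1,0)
Op 2: remove (1,0)
Op 3: place WR@(0,4)
Op 4: remove (0,4)
Op 5: place WK@(2,5)
Op 6: place WQ@(1,2)
Op 7: place BQ@(1,1)
Op 8: place WB@(1,5)
Per-piece attacks for B:
  BQ@(1,1): attacks (1,2) (1,0) (2,1) (3,1) (4,1) (5,1) (0,1) (2,2) (3,3) (4,4) (5,5) (2,0) (0,2) (0,0) [ray(0,1) blocked at (1,2)]
B attacks (1,4): no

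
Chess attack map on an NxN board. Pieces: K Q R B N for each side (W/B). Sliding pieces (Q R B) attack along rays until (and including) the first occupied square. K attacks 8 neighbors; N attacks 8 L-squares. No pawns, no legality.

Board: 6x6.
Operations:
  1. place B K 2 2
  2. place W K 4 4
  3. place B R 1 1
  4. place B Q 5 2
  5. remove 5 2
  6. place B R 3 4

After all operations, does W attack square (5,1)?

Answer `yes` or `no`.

Op 1: place BK@(2,2)
Op 2: place WK@(4,4)
Op 3: place BR@(1,1)
Op 4: place BQ@(5,2)
Op 5: remove (5,2)
Op 6: place BR@(3,4)
Per-piece attacks for W:
  WK@(4,4): attacks (4,5) (4,3) (5,4) (3,4) (5,5) (5,3) (3,5) (3,3)
W attacks (5,1): no

Answer: no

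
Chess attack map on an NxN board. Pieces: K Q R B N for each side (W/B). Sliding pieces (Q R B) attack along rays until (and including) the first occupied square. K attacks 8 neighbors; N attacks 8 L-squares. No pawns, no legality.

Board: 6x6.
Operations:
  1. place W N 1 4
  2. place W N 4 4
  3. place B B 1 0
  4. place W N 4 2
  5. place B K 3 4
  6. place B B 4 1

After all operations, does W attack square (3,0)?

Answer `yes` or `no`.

Op 1: place WN@(1,4)
Op 2: place WN@(4,4)
Op 3: place BB@(1,0)
Op 4: place WN@(4,2)
Op 5: place BK@(3,4)
Op 6: place BB@(4,1)
Per-piece attacks for W:
  WN@(1,4): attacks (3,5) (2,2) (3,3) (0,2)
  WN@(4,2): attacks (5,4) (3,4) (2,3) (5,0) (3,0) (2,1)
  WN@(4,4): attacks (2,5) (5,2) (3,2) (2,3)
W attacks (3,0): yes

Answer: yes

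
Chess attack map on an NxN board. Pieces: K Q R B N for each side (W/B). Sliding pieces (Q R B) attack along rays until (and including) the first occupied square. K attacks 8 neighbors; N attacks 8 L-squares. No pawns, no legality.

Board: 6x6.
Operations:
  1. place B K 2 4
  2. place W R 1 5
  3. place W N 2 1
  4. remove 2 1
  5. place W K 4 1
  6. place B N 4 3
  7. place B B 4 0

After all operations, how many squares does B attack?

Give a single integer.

Answer: 14

Derivation:
Op 1: place BK@(2,4)
Op 2: place WR@(1,5)
Op 3: place WN@(2,1)
Op 4: remove (2,1)
Op 5: place WK@(4,1)
Op 6: place BN@(4,3)
Op 7: place BB@(4,0)
Per-piece attacks for B:
  BK@(2,4): attacks (2,5) (2,3) (3,4) (1,4) (3,5) (3,3) (1,5) (1,3)
  BB@(4,0): attacks (5,1) (3,1) (2,2) (1,3) (0,4)
  BN@(4,3): attacks (5,5) (3,5) (2,4) (5,1) (3,1) (2,2)
Union (14 distinct): (0,4) (1,3) (1,4) (1,5) (2,2) (2,3) (2,4) (2,5) (3,1) (3,3) (3,4) (3,5) (5,1) (5,5)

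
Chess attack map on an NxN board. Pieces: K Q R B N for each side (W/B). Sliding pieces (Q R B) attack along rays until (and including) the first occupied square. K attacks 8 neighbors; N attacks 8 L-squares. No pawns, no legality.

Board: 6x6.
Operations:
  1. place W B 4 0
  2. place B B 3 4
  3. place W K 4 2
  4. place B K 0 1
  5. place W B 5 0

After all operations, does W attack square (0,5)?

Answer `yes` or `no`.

Answer: yes

Derivation:
Op 1: place WB@(4,0)
Op 2: place BB@(3,4)
Op 3: place WK@(4,2)
Op 4: place BK@(0,1)
Op 5: place WB@(5,0)
Per-piece attacks for W:
  WB@(4,0): attacks (5,1) (3,1) (2,2) (1,3) (0,4)
  WK@(4,2): attacks (4,3) (4,1) (5,2) (3,2) (5,3) (5,1) (3,3) (3,1)
  WB@(5,0): attacks (4,1) (3,2) (2,3) (1,4) (0,5)
W attacks (0,5): yes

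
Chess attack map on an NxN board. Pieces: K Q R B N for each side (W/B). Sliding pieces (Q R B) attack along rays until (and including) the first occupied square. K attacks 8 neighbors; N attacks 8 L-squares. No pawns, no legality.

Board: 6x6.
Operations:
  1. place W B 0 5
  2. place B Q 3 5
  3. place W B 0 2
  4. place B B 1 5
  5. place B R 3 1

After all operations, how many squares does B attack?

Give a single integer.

Answer: 22

Derivation:
Op 1: place WB@(0,5)
Op 2: place BQ@(3,5)
Op 3: place WB@(0,2)
Op 4: place BB@(1,5)
Op 5: place BR@(3,1)
Per-piece attacks for B:
  BB@(1,5): attacks (2,4) (3,3) (4,2) (5,1) (0,4)
  BR@(3,1): attacks (3,2) (3,3) (3,4) (3,5) (3,0) (4,1) (5,1) (2,1) (1,1) (0,1) [ray(0,1) blocked at (3,5)]
  BQ@(3,5): attacks (3,4) (3,3) (3,2) (3,1) (4,5) (5,5) (2,5) (1,5) (4,4) (5,3) (2,4) (1,3) (0,2) [ray(0,-1) blocked at (3,1); ray(-1,0) blocked at (1,5); ray(-1,-1) blocked at (0,2)]
Union (22 distinct): (0,1) (0,2) (0,4) (1,1) (1,3) (1,5) (2,1) (2,4) (2,5) (3,0) (3,1) (3,2) (3,3) (3,4) (3,5) (4,1) (4,2) (4,4) (4,5) (5,1) (5,3) (5,5)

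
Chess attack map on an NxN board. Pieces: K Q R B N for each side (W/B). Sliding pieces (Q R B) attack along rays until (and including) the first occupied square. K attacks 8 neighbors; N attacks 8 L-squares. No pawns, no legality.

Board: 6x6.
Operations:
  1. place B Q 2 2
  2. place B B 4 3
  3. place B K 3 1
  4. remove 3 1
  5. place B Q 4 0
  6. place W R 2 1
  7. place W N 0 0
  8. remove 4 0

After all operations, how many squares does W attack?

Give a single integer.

Answer: 9

Derivation:
Op 1: place BQ@(2,2)
Op 2: place BB@(4,3)
Op 3: place BK@(3,1)
Op 4: remove (3,1)
Op 5: place BQ@(4,0)
Op 6: place WR@(2,1)
Op 7: place WN@(0,0)
Op 8: remove (4,0)
Per-piece attacks for W:
  WN@(0,0): attacks (1,2) (2,1)
  WR@(2,1): attacks (2,2) (2,0) (3,1) (4,1) (5,1) (1,1) (0,1) [ray(0,1) blocked at (2,2)]
Union (9 distinct): (0,1) (1,1) (1,2) (2,0) (2,1) (2,2) (3,1) (4,1) (5,1)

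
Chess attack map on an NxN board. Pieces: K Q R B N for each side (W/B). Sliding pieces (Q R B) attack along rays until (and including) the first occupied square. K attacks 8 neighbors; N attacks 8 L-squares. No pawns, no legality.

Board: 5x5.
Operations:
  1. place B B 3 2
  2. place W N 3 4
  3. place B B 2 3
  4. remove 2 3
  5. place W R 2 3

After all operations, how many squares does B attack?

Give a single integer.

Answer: 5

Derivation:
Op 1: place BB@(3,2)
Op 2: place WN@(3,4)
Op 3: place BB@(2,3)
Op 4: remove (2,3)
Op 5: place WR@(2,3)
Per-piece attacks for B:
  BB@(3,2): attacks (4,3) (4,1) (2,3) (2,1) (1,0) [ray(-1,1) blocked at (2,3)]
Union (5 distinct): (1,0) (2,1) (2,3) (4,1) (4,3)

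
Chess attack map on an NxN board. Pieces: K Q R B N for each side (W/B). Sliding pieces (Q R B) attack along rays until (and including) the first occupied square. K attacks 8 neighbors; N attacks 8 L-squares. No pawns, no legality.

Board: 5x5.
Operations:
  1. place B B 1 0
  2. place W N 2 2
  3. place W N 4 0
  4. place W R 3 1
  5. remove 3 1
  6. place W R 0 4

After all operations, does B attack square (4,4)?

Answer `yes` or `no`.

Op 1: place BB@(1,0)
Op 2: place WN@(2,2)
Op 3: place WN@(4,0)
Op 4: place WR@(3,1)
Op 5: remove (3,1)
Op 6: place WR@(0,4)
Per-piece attacks for B:
  BB@(1,0): attacks (2,1) (3,2) (4,3) (0,1)
B attacks (4,4): no

Answer: no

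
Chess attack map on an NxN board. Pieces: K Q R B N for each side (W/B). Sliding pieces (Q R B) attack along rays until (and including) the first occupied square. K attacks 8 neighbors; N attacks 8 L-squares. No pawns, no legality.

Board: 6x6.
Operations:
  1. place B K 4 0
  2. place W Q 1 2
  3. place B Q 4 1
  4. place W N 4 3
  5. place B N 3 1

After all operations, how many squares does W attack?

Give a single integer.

Answer: 22

Derivation:
Op 1: place BK@(4,0)
Op 2: place WQ@(1,2)
Op 3: place BQ@(4,1)
Op 4: place WN@(4,3)
Op 5: place BN@(3,1)
Per-piece attacks for W:
  WQ@(1,2): attacks (1,3) (1,4) (1,5) (1,1) (1,0) (2,2) (3,2) (4,2) (5,2) (0,2) (2,3) (3,4) (4,5) (2,1) (3,0) (0,3) (0,1)
  WN@(4,3): attacks (5,5) (3,5) (2,4) (5,1) (3,1) (2,2)
Union (22 distinct): (0,1) (0,2) (0,3) (1,0) (1,1) (1,3) (1,4) (1,5) (2,1) (2,2) (2,3) (2,4) (3,0) (3,1) (3,2) (3,4) (3,5) (4,2) (4,5) (5,1) (5,2) (5,5)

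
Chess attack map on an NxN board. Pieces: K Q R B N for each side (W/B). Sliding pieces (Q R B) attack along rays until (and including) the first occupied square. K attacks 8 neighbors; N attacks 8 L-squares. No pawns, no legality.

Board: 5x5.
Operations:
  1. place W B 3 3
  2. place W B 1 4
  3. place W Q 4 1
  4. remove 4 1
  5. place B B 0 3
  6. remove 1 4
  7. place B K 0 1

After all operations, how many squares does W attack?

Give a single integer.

Answer: 6

Derivation:
Op 1: place WB@(3,3)
Op 2: place WB@(1,4)
Op 3: place WQ@(4,1)
Op 4: remove (4,1)
Op 5: place BB@(0,3)
Op 6: remove (1,4)
Op 7: place BK@(0,1)
Per-piece attacks for W:
  WB@(3,3): attacks (4,4) (4,2) (2,4) (2,2) (1,1) (0,0)
Union (6 distinct): (0,0) (1,1) (2,2) (2,4) (4,2) (4,4)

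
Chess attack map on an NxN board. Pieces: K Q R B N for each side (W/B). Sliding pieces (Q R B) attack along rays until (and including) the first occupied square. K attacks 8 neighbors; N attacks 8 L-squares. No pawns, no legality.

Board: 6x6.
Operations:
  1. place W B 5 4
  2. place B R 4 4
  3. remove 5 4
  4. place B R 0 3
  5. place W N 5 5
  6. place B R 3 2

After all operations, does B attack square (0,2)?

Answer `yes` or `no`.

Answer: yes

Derivation:
Op 1: place WB@(5,4)
Op 2: place BR@(4,4)
Op 3: remove (5,4)
Op 4: place BR@(0,3)
Op 5: place WN@(5,5)
Op 6: place BR@(3,2)
Per-piece attacks for B:
  BR@(0,3): attacks (0,4) (0,5) (0,2) (0,1) (0,0) (1,3) (2,3) (3,3) (4,3) (5,3)
  BR@(3,2): attacks (3,3) (3,4) (3,5) (3,1) (3,0) (4,2) (5,2) (2,2) (1,2) (0,2)
  BR@(4,4): attacks (4,5) (4,3) (4,2) (4,1) (4,0) (5,4) (3,4) (2,4) (1,4) (0,4)
B attacks (0,2): yes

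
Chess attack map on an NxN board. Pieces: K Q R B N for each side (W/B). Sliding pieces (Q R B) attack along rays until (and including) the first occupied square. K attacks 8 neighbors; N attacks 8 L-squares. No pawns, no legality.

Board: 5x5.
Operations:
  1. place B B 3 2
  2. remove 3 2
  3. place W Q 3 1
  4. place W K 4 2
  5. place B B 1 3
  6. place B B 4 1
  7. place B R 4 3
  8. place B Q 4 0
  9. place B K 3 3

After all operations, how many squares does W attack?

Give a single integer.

Op 1: place BB@(3,2)
Op 2: remove (3,2)
Op 3: place WQ@(3,1)
Op 4: place WK@(4,2)
Op 5: place BB@(1,3)
Op 6: place BB@(4,1)
Op 7: place BR@(4,3)
Op 8: place BQ@(4,0)
Op 9: place BK@(3,3)
Per-piece attacks for W:
  WQ@(3,1): attacks (3,2) (3,3) (3,0) (4,1) (2,1) (1,1) (0,1) (4,2) (4,0) (2,2) (1,3) (2,0) [ray(0,1) blocked at (3,3); ray(1,0) blocked at (4,1); ray(1,1) blocked at (4,2); ray(1,-1) blocked at (4,0); ray(-1,1) blocked at (1,3)]
  WK@(4,2): attacks (4,3) (4,1) (3,2) (3,3) (3,1)
Union (14 distinct): (0,1) (1,1) (1,3) (2,0) (2,1) (2,2) (3,0) (3,1) (3,2) (3,3) (4,0) (4,1) (4,2) (4,3)

Answer: 14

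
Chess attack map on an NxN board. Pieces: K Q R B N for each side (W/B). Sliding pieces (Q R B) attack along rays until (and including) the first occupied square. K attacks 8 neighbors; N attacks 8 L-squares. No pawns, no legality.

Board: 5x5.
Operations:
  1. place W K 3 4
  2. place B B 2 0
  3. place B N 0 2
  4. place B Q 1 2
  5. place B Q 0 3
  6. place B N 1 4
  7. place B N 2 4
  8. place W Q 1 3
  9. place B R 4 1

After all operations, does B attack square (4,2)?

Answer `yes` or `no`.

Op 1: place WK@(3,4)
Op 2: place BB@(2,0)
Op 3: place BN@(0,2)
Op 4: place BQ@(1,2)
Op 5: place BQ@(0,3)
Op 6: place BN@(1,4)
Op 7: place BN@(2,4)
Op 8: place WQ@(1,3)
Op 9: place BR@(4,1)
Per-piece attacks for B:
  BN@(0,2): attacks (1,4) (2,3) (1,0) (2,1)
  BQ@(0,3): attacks (0,4) (0,2) (1,3) (1,4) (1,2) [ray(0,-1) blocked at (0,2); ray(1,0) blocked at (1,3); ray(1,1) blocked at (1,4); ray(1,-1) blocked at (1,2)]
  BQ@(1,2): attacks (1,3) (1,1) (1,0) (2,2) (3,2) (4,2) (0,2) (2,3) (3,4) (2,1) (3,0) (0,3) (0,1) [ray(0,1) blocked at (1,3); ray(-1,0) blocked at (0,2); ray(1,1) blocked at (3,4); ray(-1,1) blocked at (0,3)]
  BN@(1,4): attacks (2,2) (3,3) (0,2)
  BB@(2,0): attacks (3,1) (4,2) (1,1) (0,2) [ray(-1,1) blocked at (0,2)]
  BN@(2,4): attacks (3,2) (4,3) (1,2) (0,3)
  BR@(4,1): attacks (4,2) (4,3) (4,4) (4,0) (3,1) (2,1) (1,1) (0,1)
B attacks (4,2): yes

Answer: yes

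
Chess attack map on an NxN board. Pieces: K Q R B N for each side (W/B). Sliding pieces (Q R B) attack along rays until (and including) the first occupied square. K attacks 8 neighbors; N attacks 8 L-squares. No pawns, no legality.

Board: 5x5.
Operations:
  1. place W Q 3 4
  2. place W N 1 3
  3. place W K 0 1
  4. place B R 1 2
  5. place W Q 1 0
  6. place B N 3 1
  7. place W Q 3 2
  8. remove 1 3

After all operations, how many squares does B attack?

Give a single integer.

Answer: 10

Derivation:
Op 1: place WQ@(3,4)
Op 2: place WN@(1,3)
Op 3: place WK@(0,1)
Op 4: place BR@(1,2)
Op 5: place WQ@(1,0)
Op 6: place BN@(3,1)
Op 7: place WQ@(3,2)
Op 8: remove (1,3)
Per-piece attacks for B:
  BR@(1,2): attacks (1,3) (1,4) (1,1) (1,0) (2,2) (3,2) (0,2) [ray(0,-1) blocked at (1,0); ray(1,0) blocked at (3,2)]
  BN@(3,1): attacks (4,3) (2,3) (1,2) (1,0)
Union (10 distinct): (0,2) (1,0) (1,1) (1,2) (1,3) (1,4) (2,2) (2,3) (3,2) (4,3)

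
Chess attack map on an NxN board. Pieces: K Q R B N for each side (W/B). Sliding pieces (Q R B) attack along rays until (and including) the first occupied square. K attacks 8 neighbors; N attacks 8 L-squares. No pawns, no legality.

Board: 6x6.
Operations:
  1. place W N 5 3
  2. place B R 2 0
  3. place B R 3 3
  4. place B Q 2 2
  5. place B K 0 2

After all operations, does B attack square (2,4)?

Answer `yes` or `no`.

Op 1: place WN@(5,3)
Op 2: place BR@(2,0)
Op 3: place BR@(3,3)
Op 4: place BQ@(2,2)
Op 5: place BK@(0,2)
Per-piece attacks for B:
  BK@(0,2): attacks (0,3) (0,1) (1,2) (1,3) (1,1)
  BR@(2,0): attacks (2,1) (2,2) (3,0) (4,0) (5,0) (1,0) (0,0) [ray(0,1) blocked at (2,2)]
  BQ@(2,2): attacks (2,3) (2,4) (2,5) (2,1) (2,0) (3,2) (4,2) (5,2) (1,2) (0,2) (3,3) (3,1) (4,0) (1,3) (0,4) (1,1) (0,0) [ray(0,-1) blocked at (2,0); ray(-1,0) blocked at (0,2); ray(1,1) blocked at (3,3)]
  BR@(3,3): attacks (3,4) (3,5) (3,2) (3,1) (3,0) (4,3) (5,3) (2,3) (1,3) (0,3) [ray(1,0) blocked at (5,3)]
B attacks (2,4): yes

Answer: yes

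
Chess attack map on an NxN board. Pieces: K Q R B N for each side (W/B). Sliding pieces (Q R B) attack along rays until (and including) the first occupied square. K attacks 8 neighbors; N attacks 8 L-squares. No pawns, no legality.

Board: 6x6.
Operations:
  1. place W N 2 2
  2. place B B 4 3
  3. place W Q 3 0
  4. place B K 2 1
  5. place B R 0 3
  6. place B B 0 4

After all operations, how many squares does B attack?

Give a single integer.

Answer: 22

Derivation:
Op 1: place WN@(2,2)
Op 2: place BB@(4,3)
Op 3: place WQ@(3,0)
Op 4: place BK@(2,1)
Op 5: place BR@(0,3)
Op 6: place BB@(0,4)
Per-piece attacks for B:
  BR@(0,3): attacks (0,4) (0,2) (0,1) (0,0) (1,3) (2,3) (3,3) (4,3) [ray(0,1) blocked at (0,4); ray(1,0) blocked at (4,3)]
  BB@(0,4): attacks (1,5) (1,3) (2,2) [ray(1,-1) blocked at (2,2)]
  BK@(2,1): attacks (2,2) (2,0) (3,1) (1,1) (3,2) (3,0) (1,2) (1,0)
  BB@(4,3): attacks (5,4) (5,2) (3,4) (2,5) (3,2) (2,1) [ray(-1,-1) blocked at (2,1)]
Union (22 distinct): (0,0) (0,1) (0,2) (0,4) (1,0) (1,1) (1,2) (1,3) (1,5) (2,0) (2,1) (2,2) (2,3) (2,5) (3,0) (3,1) (3,2) (3,3) (3,4) (4,3) (5,2) (5,4)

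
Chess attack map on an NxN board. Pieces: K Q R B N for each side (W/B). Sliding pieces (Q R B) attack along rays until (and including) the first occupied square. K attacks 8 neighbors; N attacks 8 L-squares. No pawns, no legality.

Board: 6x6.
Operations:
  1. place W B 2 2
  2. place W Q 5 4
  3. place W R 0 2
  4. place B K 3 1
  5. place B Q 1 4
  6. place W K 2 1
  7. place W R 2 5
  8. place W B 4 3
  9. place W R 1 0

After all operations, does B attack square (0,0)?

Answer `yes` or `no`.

Op 1: place WB@(2,2)
Op 2: place WQ@(5,4)
Op 3: place WR@(0,2)
Op 4: place BK@(3,1)
Op 5: place BQ@(1,4)
Op 6: place WK@(2,1)
Op 7: place WR@(2,5)
Op 8: place WB@(4,3)
Op 9: place WR@(1,0)
Per-piece attacks for B:
  BQ@(1,4): attacks (1,5) (1,3) (1,2) (1,1) (1,0) (2,4) (3,4) (4,4) (5,4) (0,4) (2,5) (2,3) (3,2) (4,1) (5,0) (0,5) (0,3) [ray(0,-1) blocked at (1,0); ray(1,0) blocked at (5,4); ray(1,1) blocked at (2,5)]
  BK@(3,1): attacks (3,2) (3,0) (4,1) (2,1) (4,2) (4,0) (2,2) (2,0)
B attacks (0,0): no

Answer: no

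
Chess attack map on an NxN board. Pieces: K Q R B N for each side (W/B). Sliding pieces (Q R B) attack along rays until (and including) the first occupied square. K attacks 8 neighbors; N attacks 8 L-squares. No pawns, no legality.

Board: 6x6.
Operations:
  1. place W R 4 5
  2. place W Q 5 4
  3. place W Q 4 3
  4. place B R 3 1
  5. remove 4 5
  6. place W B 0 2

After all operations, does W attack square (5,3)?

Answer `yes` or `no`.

Answer: yes

Derivation:
Op 1: place WR@(4,5)
Op 2: place WQ@(5,4)
Op 3: place WQ@(4,3)
Op 4: place BR@(3,1)
Op 5: remove (4,5)
Op 6: place WB@(0,2)
Per-piece attacks for W:
  WB@(0,2): attacks (1,3) (2,4) (3,5) (1,1) (2,0)
  WQ@(4,3): attacks (4,4) (4,5) (4,2) (4,1) (4,0) (5,3) (3,3) (2,3) (1,3) (0,3) (5,4) (5,2) (3,4) (2,5) (3,2) (2,1) (1,0) [ray(1,1) blocked at (5,4)]
  WQ@(5,4): attacks (5,5) (5,3) (5,2) (5,1) (5,0) (4,4) (3,4) (2,4) (1,4) (0,4) (4,5) (4,3) [ray(-1,-1) blocked at (4,3)]
W attacks (5,3): yes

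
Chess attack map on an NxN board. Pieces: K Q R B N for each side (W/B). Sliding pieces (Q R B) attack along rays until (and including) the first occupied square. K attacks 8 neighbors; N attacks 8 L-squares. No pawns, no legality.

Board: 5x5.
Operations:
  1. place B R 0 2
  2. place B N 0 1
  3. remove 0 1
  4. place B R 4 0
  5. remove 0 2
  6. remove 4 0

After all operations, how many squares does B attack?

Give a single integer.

Answer: 0

Derivation:
Op 1: place BR@(0,2)
Op 2: place BN@(0,1)
Op 3: remove (0,1)
Op 4: place BR@(4,0)
Op 5: remove (0,2)
Op 6: remove (4,0)
Per-piece attacks for B:
Union (0 distinct): (none)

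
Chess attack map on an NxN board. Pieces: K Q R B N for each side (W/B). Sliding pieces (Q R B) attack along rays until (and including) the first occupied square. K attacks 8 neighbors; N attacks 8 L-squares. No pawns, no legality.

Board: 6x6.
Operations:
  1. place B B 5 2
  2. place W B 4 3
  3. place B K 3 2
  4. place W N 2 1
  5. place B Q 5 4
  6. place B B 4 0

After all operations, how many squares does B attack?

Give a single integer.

Answer: 20

Derivation:
Op 1: place BB@(5,2)
Op 2: place WB@(4,3)
Op 3: place BK@(3,2)
Op 4: place WN@(2,1)
Op 5: place BQ@(5,4)
Op 6: place BB@(4,0)
Per-piece attacks for B:
  BK@(3,2): attacks (3,3) (3,1) (4,2) (2,2) (4,3) (4,1) (2,3) (2,1)
  BB@(4,0): attacks (5,1) (3,1) (2,2) (1,3) (0,4)
  BB@(5,2): attacks (4,3) (4,1) (3,0) [ray(-1,1) blocked at (4,3)]
  BQ@(5,4): attacks (5,5) (5,3) (5,2) (4,4) (3,4) (2,4) (1,4) (0,4) (4,5) (4,3) [ray(0,-1) blocked at (5,2); ray(-1,-1) blocked at (4,3)]
Union (20 distinct): (0,4) (1,3) (1,4) (2,1) (2,2) (2,3) (2,4) (3,0) (3,1) (3,3) (3,4) (4,1) (4,2) (4,3) (4,4) (4,5) (5,1) (5,2) (5,3) (5,5)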